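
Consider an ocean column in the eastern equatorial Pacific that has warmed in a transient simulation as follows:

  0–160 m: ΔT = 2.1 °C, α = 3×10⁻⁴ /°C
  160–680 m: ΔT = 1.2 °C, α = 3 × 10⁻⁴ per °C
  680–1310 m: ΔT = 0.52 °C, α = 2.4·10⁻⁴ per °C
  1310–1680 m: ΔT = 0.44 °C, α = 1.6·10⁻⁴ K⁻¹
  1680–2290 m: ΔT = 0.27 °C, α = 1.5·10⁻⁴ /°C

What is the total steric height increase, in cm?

0–160 m: 2.1 × 3×10⁻⁴ × 160 = 0.10080 m
Layer 2: 520 × 1.2 × 3×10⁻⁴ = 0.18720 m
680–1310 m: 630 × 0.52 × 2.4×10⁻⁴ = 0.078624 m
1310–1680 m: 1.6×10⁻⁴ × 0.44 × 370 = 0.026048 m
610 × 0.27 × 1.5×10⁻⁴ = 0.024705 m
Δh = 0.10080 + 0.18720 + 0.078624 + 0.026048 + 0.024705 = 0.417377 m ≈ 41.7 cm

Δh = 41.7 cm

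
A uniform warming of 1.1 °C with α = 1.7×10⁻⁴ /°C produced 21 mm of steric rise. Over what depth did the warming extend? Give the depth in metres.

H ≈ 112 m

H = Δh/(αΔT) = 0.021 / (1.7×10⁻⁴ × 1.1) ≈ 112.3 m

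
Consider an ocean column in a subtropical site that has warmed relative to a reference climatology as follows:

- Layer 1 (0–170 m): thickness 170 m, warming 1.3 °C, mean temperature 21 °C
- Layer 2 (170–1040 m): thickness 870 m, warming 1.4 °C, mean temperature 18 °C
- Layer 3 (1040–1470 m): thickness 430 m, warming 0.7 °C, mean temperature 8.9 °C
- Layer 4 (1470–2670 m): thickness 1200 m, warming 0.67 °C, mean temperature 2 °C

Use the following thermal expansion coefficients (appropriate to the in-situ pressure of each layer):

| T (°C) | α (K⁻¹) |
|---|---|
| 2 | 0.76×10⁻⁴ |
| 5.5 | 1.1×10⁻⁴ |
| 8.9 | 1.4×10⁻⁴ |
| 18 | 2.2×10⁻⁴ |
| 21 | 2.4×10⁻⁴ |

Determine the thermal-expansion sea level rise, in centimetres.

42 cm

Layer 1 at 21 °C → α = 2.4×10⁻⁴ K⁻¹
Layer 2 at 18 °C → α = 2.2×10⁻⁴ K⁻¹
Layer 3 at 8.9 °C → α = 1.4×10⁻⁴ K⁻¹
Layer 4 at 2 °C → α = 0.76×10⁻⁴ K⁻¹
0–170 m: 170 × 2.4×10⁻⁴ × 1.3 = 0.05304 m
170–1040 m: 1.4 × 870 × 2.2×10⁻⁴ = 0.26796 m
0.7 × 430 × 1.4×10⁻⁴ = 0.04214 m
0.67 × 0.76×10⁻⁴ × 1200 = 0.061104 m
Δh = 0.05304 + 0.26796 + 0.04214 + 0.061104 = 0.424244 m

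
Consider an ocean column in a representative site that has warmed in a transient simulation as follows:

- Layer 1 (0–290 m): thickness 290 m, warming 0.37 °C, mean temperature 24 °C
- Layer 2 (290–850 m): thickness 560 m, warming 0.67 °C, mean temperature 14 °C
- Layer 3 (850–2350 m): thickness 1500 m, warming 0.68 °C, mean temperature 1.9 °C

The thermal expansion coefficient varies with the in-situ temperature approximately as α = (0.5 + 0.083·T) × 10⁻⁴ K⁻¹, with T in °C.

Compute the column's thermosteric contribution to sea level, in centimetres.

Layer 1: α = (0.5 + 0.083×24)×10⁻⁴ = 2.492×10⁻⁴ K⁻¹
Layer 2: α = (0.5 + 0.083×14)×10⁻⁴ = 1.662×10⁻⁴ K⁻¹
Layer 3: α = (0.5 + 0.083×1.9)×10⁻⁴ = 0.6577×10⁻⁴ K⁻¹
Layer 1: 0.37 × 2.492×10⁻⁴ × 290 = 0.02673916 m
560 × 0.67 × 1.662×10⁻⁴ = 0.06235824 m
1500 × 0.68 × 0.6577×10⁻⁴ = 0.0670854 m
Δh = 0.02673916 + 0.06235824 + 0.0670854 = 0.1561828 m

Δh = 15.6 cm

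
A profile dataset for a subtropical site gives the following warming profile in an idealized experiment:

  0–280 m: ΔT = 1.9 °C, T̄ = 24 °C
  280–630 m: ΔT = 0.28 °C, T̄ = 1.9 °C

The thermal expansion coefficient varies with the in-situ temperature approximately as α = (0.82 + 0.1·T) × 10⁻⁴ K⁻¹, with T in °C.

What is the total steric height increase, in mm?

Layer 1: α = (0.82 + 0.1×24)×10⁻⁴ = 3.22×10⁻⁴ K⁻¹
Layer 2: α = (0.82 + 0.1×1.9)×10⁻⁴ = 1.01×10⁻⁴ K⁻¹
1.9 × 3.22×10⁻⁴ × 280 = 0.171304 m
1.01×10⁻⁴ × 0.28 × 350 = 0.009898 m
Δh = 0.171304 + 0.009898 = 0.181202 m

about 181 mm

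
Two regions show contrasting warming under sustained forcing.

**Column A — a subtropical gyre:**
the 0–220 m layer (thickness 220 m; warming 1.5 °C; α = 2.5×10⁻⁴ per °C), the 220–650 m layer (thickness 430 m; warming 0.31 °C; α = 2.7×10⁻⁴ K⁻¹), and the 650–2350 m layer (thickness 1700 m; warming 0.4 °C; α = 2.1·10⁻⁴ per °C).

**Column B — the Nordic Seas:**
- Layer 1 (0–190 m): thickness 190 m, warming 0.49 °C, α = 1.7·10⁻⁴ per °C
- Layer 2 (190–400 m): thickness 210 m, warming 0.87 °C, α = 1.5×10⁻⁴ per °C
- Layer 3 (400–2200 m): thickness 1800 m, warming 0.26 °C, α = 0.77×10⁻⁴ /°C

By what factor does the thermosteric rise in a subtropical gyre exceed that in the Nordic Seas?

≈ 3.3×

A 2.5×10⁻⁴ × 1.5 × 220 = 0.08250 m
A Layer 2: 0.31 × 430 × 2.7×10⁻⁴ = 0.035991 m
A Layer 3: 1700 × 2.1×10⁻⁴ × 0.4 = 0.14280 m
A total: 0.261291 m
B Layer 1: 1.7×10⁻⁴ × 0.49 × 190 = 0.015827 m
B 0.87 × 1.5×10⁻⁴ × 210 = 0.027405 m
B 400–2200 m: 1800 × 0.77×10⁻⁴ × 0.26 = 0.036036 m
B total: 0.079268 m
Ratio: 0.261291 / 0.079268 ≈ 3.296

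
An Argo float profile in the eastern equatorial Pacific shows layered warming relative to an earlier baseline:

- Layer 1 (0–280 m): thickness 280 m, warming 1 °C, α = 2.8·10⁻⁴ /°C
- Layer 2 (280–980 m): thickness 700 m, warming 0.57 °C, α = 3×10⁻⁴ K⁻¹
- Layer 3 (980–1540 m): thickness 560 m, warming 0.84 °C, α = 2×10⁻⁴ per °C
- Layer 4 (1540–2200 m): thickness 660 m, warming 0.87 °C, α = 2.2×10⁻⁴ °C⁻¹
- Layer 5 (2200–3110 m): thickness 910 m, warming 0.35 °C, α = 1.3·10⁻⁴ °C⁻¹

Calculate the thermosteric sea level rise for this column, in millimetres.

Layer 1: 280 × 2.8×10⁻⁴ × 1 = 0.07840 m
Layer 2: 700 × 3×10⁻⁴ × 0.57 = 0.11970 m
2×10⁻⁴ × 560 × 0.84 = 0.09408 m
Layer 4: 2.2×10⁻⁴ × 660 × 0.87 = 0.126324 m
910 × 1.3×10⁻⁴ × 0.35 = 0.041405 m
Δh = 0.07840 + 0.11970 + 0.09408 + 0.126324 + 0.041405 = 0.459909 m

460 mm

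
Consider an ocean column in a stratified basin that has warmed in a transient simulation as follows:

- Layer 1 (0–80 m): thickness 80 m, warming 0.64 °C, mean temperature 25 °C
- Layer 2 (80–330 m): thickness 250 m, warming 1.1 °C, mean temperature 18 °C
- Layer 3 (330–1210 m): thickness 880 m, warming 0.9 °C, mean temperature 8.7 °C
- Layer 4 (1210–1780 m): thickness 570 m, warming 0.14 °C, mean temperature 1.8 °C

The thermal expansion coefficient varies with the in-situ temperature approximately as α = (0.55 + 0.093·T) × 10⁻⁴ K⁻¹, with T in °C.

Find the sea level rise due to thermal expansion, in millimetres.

Layer 1: α = (0.55 + 0.093×25)×10⁻⁴ = 2.875×10⁻⁴ K⁻¹
Layer 2: α = (0.55 + 0.093×18)×10⁻⁴ = 2.224×10⁻⁴ K⁻¹
Layer 3: α = (0.55 + 0.093×8.7)×10⁻⁴ = 1.3591×10⁻⁴ K⁻¹
Layer 4: α = (0.55 + 0.093×1.8)×10⁻⁴ = 0.7174×10⁻⁴ K⁻¹
Layer 1: 0.64 × 80 × 2.875×10⁻⁴ = 0.01472 m
80–330 m: 1.1 × 2.224×10⁻⁴ × 250 = 0.06116 m
Layer 3: 0.9 × 880 × 1.3591×10⁻⁴ = 0.10764072 m
Layer 4: 0.7174×10⁻⁴ × 570 × 0.14 = 0.005724852 m
Δh = 0.01472 + 0.06116 + 0.10764072 + 0.005724852 = 0.189245572 m

about 189 mm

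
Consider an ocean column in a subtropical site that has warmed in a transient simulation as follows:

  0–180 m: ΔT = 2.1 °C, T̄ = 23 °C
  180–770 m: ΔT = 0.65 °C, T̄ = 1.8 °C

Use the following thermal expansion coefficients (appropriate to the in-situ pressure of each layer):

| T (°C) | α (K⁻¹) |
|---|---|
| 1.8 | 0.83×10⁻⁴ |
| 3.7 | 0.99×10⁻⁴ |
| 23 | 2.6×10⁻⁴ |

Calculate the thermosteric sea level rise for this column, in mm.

130 mm

Layer 1 at 23 °C → α = 2.6×10⁻⁴ K⁻¹
Layer 2 at 1.8 °C → α = 0.83×10⁻⁴ K⁻¹
0–180 m: 2.6×10⁻⁴ × 2.1 × 180 = 0.09828 m
0.65 × 590 × 0.83×10⁻⁴ = 0.0318305 m
Δh = 0.09828 + 0.0318305 = 0.1301105 m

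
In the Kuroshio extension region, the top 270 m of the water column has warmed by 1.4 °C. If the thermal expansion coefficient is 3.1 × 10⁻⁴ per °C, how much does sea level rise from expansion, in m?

Δh = αΔT·H = 3.1×10⁻⁴ × 1.4 × 270 = 0.11718 m

0.117 m of thermosteric rise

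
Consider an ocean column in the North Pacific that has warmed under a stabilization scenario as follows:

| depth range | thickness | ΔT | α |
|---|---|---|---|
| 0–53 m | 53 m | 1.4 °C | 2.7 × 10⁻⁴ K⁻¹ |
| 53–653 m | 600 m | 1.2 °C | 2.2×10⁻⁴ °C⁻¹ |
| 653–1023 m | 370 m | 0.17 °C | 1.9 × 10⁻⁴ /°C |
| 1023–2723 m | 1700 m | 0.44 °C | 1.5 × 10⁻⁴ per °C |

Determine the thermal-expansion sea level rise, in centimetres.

Layer 1: 2.7×10⁻⁴ × 1.4 × 53 = 0.020034 m
1.2 × 2.2×10⁻⁴ × 600 = 0.15840 m
Layer 3: 1.9×10⁻⁴ × 370 × 0.17 = 0.011951 m
0.44 × 1.5×10⁻⁴ × 1700 = 0.11220 m
Δh = 0.020034 + 0.15840 + 0.011951 + 0.11220 = 0.302585 m ≈ 30.3 cm

Δh ≈ 30.3 cm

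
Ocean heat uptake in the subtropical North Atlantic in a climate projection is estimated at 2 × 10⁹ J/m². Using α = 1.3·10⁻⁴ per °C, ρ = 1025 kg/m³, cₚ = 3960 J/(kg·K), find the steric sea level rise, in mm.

Δh = αQ/(ρcₚ) = 1.3×10⁻⁴ × 2×10⁹ / (1025 × 3960) ≈ 0.064055 m

Δh = 64.1 mm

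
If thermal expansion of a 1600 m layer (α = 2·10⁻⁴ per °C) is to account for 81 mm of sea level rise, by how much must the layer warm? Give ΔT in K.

ΔT ≈ 0.25 K

ΔT = Δh/(αH) = 0.081 / (2×10⁻⁴ × 1600) ≈ 0.2531 K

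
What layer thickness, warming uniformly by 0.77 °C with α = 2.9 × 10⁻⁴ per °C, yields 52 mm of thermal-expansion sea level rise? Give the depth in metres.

H ≈ 233 m

H = Δh/(αΔT) = 0.052 / (2.9×10⁻⁴ × 0.77) ≈ 232.9 m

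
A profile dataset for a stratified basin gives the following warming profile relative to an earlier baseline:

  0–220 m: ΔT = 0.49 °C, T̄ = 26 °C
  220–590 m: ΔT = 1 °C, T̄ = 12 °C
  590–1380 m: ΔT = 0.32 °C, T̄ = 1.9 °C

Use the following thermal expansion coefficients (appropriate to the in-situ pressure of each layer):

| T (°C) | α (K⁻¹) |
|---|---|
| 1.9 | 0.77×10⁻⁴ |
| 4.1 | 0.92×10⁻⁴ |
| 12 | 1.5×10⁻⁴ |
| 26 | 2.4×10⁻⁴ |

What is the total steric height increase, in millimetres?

Layer 1 at 26 °C → α = 2.4×10⁻⁴ K⁻¹
Layer 2 at 12 °C → α = 1.5×10⁻⁴ K⁻¹
Layer 3 at 1.9 °C → α = 0.77×10⁻⁴ K⁻¹
220 × 0.49 × 2.4×10⁻⁴ = 0.025872 m
Layer 2: 370 × 1.5×10⁻⁴ × 1 = 0.05550 m
590–1380 m: 0.32 × 790 × 0.77×10⁻⁴ = 0.0194656 m
Δh = 0.025872 + 0.05550 + 0.0194656 = 0.1008376 m ≈ 100 mm

Δh = 100 mm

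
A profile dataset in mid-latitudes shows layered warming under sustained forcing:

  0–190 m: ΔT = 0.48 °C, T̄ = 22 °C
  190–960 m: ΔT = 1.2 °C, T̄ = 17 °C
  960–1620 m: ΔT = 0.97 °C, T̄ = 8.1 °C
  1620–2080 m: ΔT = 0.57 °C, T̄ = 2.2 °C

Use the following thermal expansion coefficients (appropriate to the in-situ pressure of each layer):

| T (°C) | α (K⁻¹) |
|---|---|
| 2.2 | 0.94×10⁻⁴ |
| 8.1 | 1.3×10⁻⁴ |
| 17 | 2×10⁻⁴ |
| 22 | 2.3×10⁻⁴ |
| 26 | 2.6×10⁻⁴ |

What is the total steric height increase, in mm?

Layer 1 at 22 °C → α = 2.3×10⁻⁴ K⁻¹
Layer 2 at 17 °C → α = 2×10⁻⁴ K⁻¹
Layer 3 at 8.1 °C → α = 1.3×10⁻⁴ K⁻¹
Layer 4 at 2.2 °C → α = 0.94×10⁻⁴ K⁻¹
0–190 m: 2.3×10⁻⁴ × 0.48 × 190 = 0.020976 m
Layer 2: 770 × 2×10⁻⁴ × 1.2 = 0.18480 m
0.97 × 660 × 1.3×10⁻⁴ = 0.083226 m
Layer 4: 0.57 × 460 × 0.94×10⁻⁴ = 0.0246468 m
Δh = 0.020976 + 0.18480 + 0.083226 + 0.0246468 = 0.3136488 m ≈ 310 mm

310 mm of thermosteric rise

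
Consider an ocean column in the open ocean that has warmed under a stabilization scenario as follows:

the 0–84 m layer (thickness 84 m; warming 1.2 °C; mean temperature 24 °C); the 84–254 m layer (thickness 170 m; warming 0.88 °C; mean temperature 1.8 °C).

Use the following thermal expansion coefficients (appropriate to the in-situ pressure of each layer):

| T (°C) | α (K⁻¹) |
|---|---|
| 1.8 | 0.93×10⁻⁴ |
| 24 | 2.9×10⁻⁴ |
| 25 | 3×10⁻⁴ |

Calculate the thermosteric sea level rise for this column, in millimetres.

about 43 mm

Layer 1 at 24 °C → α = 2.9×10⁻⁴ K⁻¹
Layer 2 at 1.8 °C → α = 0.93×10⁻⁴ K⁻¹
0–84 m: 2.9×10⁻⁴ × 84 × 1.2 = 0.029232 m
Layer 2: 0.93×10⁻⁴ × 170 × 0.88 = 0.0139128 m
Δh = 0.029232 + 0.0139128 = 0.0431448 m ≈ 43 mm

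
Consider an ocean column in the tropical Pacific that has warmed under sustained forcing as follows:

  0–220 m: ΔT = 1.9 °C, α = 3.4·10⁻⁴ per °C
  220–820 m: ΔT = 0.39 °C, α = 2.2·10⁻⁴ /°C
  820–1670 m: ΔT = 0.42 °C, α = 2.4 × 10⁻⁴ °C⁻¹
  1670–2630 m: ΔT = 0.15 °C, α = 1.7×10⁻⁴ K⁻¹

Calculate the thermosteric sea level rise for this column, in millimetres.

Δh ≈ 304 mm

Layer 1: 3.4×10⁻⁴ × 220 × 1.9 = 0.14212 m
220–820 m: 600 × 2.2×10⁻⁴ × 0.39 = 0.05148 m
Layer 3: 850 × 0.42 × 2.4×10⁻⁴ = 0.08568 m
0.15 × 960 × 1.7×10⁻⁴ = 0.02448 m
Δh = 0.14212 + 0.05148 + 0.08568 + 0.02448 = 0.30376 m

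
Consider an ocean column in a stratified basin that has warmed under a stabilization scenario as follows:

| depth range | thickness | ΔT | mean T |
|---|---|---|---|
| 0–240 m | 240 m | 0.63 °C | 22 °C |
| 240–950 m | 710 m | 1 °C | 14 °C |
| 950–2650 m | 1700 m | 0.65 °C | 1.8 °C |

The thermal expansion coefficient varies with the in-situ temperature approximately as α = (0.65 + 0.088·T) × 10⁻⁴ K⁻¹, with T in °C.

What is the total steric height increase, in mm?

Layer 1: α = (0.65 + 0.088×22)×10⁻⁴ = 2.586×10⁻⁴ K⁻¹
Layer 2: α = (0.65 + 0.088×14)×10⁻⁴ = 1.882×10⁻⁴ K⁻¹
Layer 3: α = (0.65 + 0.088×1.8)×10⁻⁴ = 0.8084×10⁻⁴ K⁻¹
Layer 1: 240 × 0.63 × 2.586×10⁻⁴ = 0.03910032 m
1.882×10⁻⁴ × 1 × 710 = 0.133622 m
950–2650 m: 0.8084×10⁻⁴ × 0.65 × 1700 = 0.0893282 m
Δh = 0.03910032 + 0.133622 + 0.0893282 = 0.26205052 m ≈ 260 mm

Δh ≈ 260 mm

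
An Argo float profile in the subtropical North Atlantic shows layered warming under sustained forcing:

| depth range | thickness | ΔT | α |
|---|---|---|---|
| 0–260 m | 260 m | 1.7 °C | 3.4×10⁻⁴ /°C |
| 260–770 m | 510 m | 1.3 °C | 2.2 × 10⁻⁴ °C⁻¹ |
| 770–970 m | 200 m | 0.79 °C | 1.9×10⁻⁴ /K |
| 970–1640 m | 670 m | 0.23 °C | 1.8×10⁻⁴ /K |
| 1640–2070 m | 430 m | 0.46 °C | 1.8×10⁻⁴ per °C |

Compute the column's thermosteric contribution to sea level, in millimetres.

Layer 1: 1.7 × 3.4×10⁻⁴ × 260 = 0.15028 m
260–770 m: 510 × 2.2×10⁻⁴ × 1.3 = 0.14586 m
770–970 m: 0.79 × 1.9×10⁻⁴ × 200 = 0.03002 m
Layer 4: 670 × 1.8×10⁻⁴ × 0.23 = 0.027738 m
Layer 5: 0.46 × 1.8×10⁻⁴ × 430 = 0.035604 m
Δh = 0.15028 + 0.14586 + 0.03002 + 0.027738 + 0.035604 = 0.389502 m

390 mm of thermosteric rise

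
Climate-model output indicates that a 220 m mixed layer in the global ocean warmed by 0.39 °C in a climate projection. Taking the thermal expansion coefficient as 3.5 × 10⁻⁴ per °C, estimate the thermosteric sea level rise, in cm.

Δh = αΔT·H = 3.5×10⁻⁴ × 0.39 × 220 = 0.03003 m

Δh ≈ 3.00 cm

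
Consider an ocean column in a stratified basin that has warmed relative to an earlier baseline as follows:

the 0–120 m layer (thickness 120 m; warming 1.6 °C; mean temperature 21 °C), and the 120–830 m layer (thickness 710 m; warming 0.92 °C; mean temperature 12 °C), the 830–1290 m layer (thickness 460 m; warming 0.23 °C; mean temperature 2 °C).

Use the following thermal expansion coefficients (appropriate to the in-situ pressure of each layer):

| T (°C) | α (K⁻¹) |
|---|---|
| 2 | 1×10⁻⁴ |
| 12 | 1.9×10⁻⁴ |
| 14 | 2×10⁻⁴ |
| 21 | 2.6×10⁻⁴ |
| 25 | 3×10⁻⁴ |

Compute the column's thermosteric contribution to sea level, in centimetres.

Layer 1 at 21 °C → α = 2.6×10⁻⁴ K⁻¹
Layer 2 at 12 °C → α = 1.9×10⁻⁴ K⁻¹
Layer 3 at 2 °C → α = 1×10⁻⁴ K⁻¹
2.6×10⁻⁴ × 120 × 1.6 = 0.04992 m
Layer 2: 710 × 1.9×10⁻⁴ × 0.92 = 0.124108 m
0.23 × 460 × 1×10⁻⁴ = 0.01058 m
Δh = 0.04992 + 0.124108 + 0.01058 = 0.184608 m

Δh = 18.5 cm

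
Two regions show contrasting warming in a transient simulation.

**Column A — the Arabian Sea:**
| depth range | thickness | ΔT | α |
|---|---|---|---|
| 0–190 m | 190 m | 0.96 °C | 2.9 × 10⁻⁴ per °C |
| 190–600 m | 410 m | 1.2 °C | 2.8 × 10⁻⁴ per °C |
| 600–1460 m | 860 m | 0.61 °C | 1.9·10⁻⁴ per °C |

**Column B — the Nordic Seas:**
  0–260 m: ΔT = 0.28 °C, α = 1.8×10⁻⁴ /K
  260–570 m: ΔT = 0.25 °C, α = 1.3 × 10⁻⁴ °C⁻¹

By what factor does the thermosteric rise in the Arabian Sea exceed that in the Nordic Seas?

a factor of 13

A 2.9×10⁻⁴ × 190 × 0.96 = 0.052896 m
A 410 × 1.2 × 2.8×10⁻⁴ = 0.13776 m
A 600–1460 m: 860 × 0.61 × 1.9×10⁻⁴ = 0.099674 m
A total: 0.29033 m
B 1.8×10⁻⁴ × 260 × 0.28 = 0.013104 m
B Layer 2: 0.25 × 310 × 1.3×10⁻⁴ = 0.010075 m
B total: 0.023179 m
Ratio: 0.29033 / 0.023179 ≈ 12.53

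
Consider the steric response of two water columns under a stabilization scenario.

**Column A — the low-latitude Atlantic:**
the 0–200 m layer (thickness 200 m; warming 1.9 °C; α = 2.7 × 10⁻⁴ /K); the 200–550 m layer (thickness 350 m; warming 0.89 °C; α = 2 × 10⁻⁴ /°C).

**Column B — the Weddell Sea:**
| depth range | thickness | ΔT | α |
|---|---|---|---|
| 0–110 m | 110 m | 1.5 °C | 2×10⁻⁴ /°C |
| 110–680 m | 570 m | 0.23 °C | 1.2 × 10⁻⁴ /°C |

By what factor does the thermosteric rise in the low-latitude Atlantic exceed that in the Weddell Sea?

A 200 × 2.7×10⁻⁴ × 1.9 = 0.10260 m
A Layer 2: 350 × 0.89 × 2×10⁻⁴ = 0.06230 m
A total: 0.16490 m
B 0–110 m: 2×10⁻⁴ × 110 × 1.5 = 0.03300 m
B Layer 2: 1.2×10⁻⁴ × 570 × 0.23 = 0.015732 m
B total: 0.048732 m
Ratio: 0.16490 / 0.048732 ≈ 3.384

a factor of 3.38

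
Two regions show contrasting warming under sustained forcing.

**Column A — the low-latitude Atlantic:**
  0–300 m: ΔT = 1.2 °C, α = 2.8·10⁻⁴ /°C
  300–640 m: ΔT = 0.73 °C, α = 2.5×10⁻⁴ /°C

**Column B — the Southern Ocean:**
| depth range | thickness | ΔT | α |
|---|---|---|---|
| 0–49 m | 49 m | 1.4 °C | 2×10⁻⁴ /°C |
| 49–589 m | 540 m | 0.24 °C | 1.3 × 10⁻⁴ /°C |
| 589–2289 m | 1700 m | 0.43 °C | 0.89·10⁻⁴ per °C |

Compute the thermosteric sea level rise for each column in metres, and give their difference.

A: 0.163 m; B: 0.0956 m; difference 0.0672 m

A Layer 1: 1.2 × 2.8×10⁻⁴ × 300 = 0.10080 m
A 300–640 m: 340 × 0.73 × 2.5×10⁻⁴ = 0.06205 m
A total: 0.16285 m
B 2×10⁻⁴ × 1.4 × 49 = 0.01372 m
B 540 × 0.24 × 1.3×10⁻⁴ = 0.016848 m
B 1700 × 0.43 × 0.89×10⁻⁴ = 0.065059 m
B total: 0.095627 m
Difference: 0.16285 − 0.095627 = 0.067223 m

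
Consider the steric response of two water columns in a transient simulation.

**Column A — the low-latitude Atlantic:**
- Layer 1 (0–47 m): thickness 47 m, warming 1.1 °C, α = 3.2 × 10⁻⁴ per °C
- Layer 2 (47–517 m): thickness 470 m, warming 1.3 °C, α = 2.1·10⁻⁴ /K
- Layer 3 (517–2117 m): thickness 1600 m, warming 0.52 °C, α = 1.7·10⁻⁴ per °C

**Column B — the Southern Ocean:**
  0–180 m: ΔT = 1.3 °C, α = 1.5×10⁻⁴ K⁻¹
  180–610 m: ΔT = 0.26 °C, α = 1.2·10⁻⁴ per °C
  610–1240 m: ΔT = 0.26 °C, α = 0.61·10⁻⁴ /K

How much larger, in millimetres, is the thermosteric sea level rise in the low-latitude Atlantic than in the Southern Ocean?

A 1.1 × 3.2×10⁻⁴ × 47 = 0.016544 m
A Layer 2: 2.1×10⁻⁴ × 470 × 1.3 = 0.12831 m
A Layer 3: 0.52 × 1600 × 1.7×10⁻⁴ = 0.14144 m
A total: 0.286294 m
B 0–180 m: 1.3 × 1.5×10⁻⁴ × 180 = 0.03510 m
B 180–610 m: 430 × 0.26 × 1.2×10⁻⁴ = 0.013416 m
B 610–1240 m: 630 × 0.26 × 0.61×10⁻⁴ = 0.0099918 m
B total: 0.0585078 m
Difference: 0.286294 − 0.0585078 = 0.2277862 m

228 mm larger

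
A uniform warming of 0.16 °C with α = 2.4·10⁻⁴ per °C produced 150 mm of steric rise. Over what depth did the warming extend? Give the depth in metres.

H ≈ 3910 m

H = Δh/(αΔT) = 0.15 / (2.4×10⁻⁴ × 0.16) ≈ 3906 m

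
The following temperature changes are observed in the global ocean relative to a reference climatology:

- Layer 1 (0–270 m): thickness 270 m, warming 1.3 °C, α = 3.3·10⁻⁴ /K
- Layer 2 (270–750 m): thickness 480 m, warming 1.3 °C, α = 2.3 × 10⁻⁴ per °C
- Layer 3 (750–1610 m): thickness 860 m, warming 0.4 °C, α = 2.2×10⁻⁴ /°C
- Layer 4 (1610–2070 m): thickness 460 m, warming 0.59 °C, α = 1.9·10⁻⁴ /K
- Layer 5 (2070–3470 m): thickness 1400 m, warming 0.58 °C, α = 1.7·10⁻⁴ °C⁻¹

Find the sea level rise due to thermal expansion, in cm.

52 cm of thermosteric rise

1.3 × 3.3×10⁻⁴ × 270 = 0.11583 m
270–750 m: 480 × 1.3 × 2.3×10⁻⁴ = 0.14352 m
860 × 2.2×10⁻⁴ × 0.4 = 0.07568 m
Layer 4: 1.9×10⁻⁴ × 0.59 × 460 = 0.051566 m
2070–3470 m: 0.58 × 1.7×10⁻⁴ × 1400 = 0.13804 m
Δh = 0.11583 + 0.14352 + 0.07568 + 0.051566 + 0.13804 = 0.524636 m ≈ 52 cm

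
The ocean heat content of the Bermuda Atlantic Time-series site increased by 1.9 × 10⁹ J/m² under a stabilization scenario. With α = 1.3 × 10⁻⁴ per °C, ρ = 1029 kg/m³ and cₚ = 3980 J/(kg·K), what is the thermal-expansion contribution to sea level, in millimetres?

Δh = αQ/(ρcₚ) = 1.3×10⁻⁴ × 1.9×10⁹ / (1029 × 3980) ≈ 0.060311 m

about 60.3 mm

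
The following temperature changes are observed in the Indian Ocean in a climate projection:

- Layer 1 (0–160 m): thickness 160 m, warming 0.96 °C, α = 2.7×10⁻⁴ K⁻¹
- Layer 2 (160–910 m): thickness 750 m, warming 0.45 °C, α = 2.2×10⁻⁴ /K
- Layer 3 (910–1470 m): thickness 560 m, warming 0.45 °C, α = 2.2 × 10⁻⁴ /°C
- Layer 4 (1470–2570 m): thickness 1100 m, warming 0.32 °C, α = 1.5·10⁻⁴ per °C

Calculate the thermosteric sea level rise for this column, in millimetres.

224 mm of thermosteric rise

2.7×10⁻⁴ × 160 × 0.96 = 0.041472 m
0.45 × 2.2×10⁻⁴ × 750 = 0.07425 m
560 × 2.2×10⁻⁴ × 0.45 = 0.05544 m
1.5×10⁻⁴ × 0.32 × 1100 = 0.05280 m
Δh = 0.041472 + 0.07425 + 0.05544 + 0.05280 = 0.223962 m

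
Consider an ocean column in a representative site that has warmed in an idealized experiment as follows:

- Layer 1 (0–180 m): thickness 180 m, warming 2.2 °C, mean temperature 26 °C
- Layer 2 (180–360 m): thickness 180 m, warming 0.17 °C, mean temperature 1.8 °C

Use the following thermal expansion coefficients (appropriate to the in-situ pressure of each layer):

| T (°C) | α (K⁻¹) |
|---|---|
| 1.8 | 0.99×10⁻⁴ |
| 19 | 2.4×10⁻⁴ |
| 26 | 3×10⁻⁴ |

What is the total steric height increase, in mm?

Layer 1 at 26 °C → α = 3×10⁻⁴ K⁻¹
Layer 2 at 1.8 °C → α = 0.99×10⁻⁴ K⁻¹
0–180 m: 3×10⁻⁴ × 180 × 2.2 = 0.11880 m
Layer 2: 180 × 0.99×10⁻⁴ × 0.17 = 0.0030294 m
Δh = 0.11880 + 0.0030294 = 0.1218294 m ≈ 122 mm

122 mm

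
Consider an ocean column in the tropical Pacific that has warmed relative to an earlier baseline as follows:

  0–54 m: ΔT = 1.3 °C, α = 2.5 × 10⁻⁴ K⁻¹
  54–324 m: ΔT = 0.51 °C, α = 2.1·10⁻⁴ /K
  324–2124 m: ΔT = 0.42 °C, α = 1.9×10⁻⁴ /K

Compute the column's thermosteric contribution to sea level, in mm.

0–54 m: 54 × 1.3 × 2.5×10⁻⁴ = 0.01755 m
Layer 2: 0.51 × 2.1×10⁻⁴ × 270 = 0.028917 m
324–2124 m: 0.42 × 1.9×10⁻⁴ × 1800 = 0.14364 m
Δh = 0.01755 + 0.028917 + 0.14364 = 0.190107 m

Δh = 190 mm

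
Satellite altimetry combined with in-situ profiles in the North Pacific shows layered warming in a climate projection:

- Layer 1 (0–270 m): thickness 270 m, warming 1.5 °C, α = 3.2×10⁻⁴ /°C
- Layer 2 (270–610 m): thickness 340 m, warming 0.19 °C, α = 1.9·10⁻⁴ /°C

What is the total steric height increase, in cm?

Δh ≈ 14.2 cm

0–270 m: 1.5 × 3.2×10⁻⁴ × 270 = 0.12960 m
0.19 × 340 × 1.9×10⁻⁴ = 0.012274 m
Δh = 0.12960 + 0.012274 = 0.141874 m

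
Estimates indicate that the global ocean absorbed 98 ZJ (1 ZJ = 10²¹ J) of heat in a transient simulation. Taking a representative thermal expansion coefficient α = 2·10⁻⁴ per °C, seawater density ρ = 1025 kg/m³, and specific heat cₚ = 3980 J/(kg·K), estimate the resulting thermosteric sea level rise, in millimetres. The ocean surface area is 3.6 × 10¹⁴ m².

Per unit area: Q = 98×10²¹ / (3.6×10¹⁴) ≈ 2.722×10⁸ J/m²
Δh = αQ/(ρcₚ) = 2×10⁻⁴ × 2.722×10⁸ / (1025 × 3980) ≈ 0.013345 m

about 13 mm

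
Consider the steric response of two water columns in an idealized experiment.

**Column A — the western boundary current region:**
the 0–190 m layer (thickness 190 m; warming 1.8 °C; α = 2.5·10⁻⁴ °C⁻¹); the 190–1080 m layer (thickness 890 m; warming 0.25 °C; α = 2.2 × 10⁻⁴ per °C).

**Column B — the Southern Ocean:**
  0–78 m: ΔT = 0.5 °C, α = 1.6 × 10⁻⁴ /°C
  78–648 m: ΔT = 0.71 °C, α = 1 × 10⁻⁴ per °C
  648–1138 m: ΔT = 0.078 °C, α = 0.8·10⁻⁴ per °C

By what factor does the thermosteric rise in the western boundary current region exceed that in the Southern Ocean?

a factor of 2.7

A Layer 1: 2.5×10⁻⁴ × 190 × 1.8 = 0.08550 m
A 890 × 2.2×10⁻⁴ × 0.25 = 0.04895 m
A total: 0.13445 m
B 1.6×10⁻⁴ × 78 × 0.5 = 0.00624 m
B Layer 2: 1×10⁻⁴ × 570 × 0.71 = 0.04047 m
B Layer 3: 0.8×10⁻⁴ × 490 × 0.078 = 0.0030576 m
B total: 0.0497676 m
Ratio: 0.13445 / 0.0497676 ≈ 2.702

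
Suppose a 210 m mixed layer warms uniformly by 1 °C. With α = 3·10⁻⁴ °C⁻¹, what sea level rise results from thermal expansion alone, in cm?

Δh ≈ 6.3 cm

Δh = αΔT·H = 3×10⁻⁴ × 1 × 210 = 0.06300 m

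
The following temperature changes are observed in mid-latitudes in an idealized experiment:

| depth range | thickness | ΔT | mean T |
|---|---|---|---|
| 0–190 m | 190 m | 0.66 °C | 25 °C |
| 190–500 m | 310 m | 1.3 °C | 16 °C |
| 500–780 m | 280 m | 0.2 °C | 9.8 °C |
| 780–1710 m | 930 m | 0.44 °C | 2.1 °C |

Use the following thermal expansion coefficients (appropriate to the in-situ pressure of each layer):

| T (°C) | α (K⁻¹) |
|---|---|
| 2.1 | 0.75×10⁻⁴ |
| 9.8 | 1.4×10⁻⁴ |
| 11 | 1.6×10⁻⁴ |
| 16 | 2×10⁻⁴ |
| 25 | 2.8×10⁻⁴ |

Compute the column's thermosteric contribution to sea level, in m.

about 0.154 m

Layer 1 at 25 °C → α = 2.8×10⁻⁴ K⁻¹
Layer 2 at 16 °C → α = 2×10⁻⁴ K⁻¹
Layer 3 at 9.8 °C → α = 1.4×10⁻⁴ K⁻¹
Layer 4 at 2.1 °C → α = 0.75×10⁻⁴ K⁻¹
Layer 1: 0.66 × 2.8×10⁻⁴ × 190 = 0.035112 m
190–500 m: 1.3 × 310 × 2×10⁻⁴ = 0.08060 m
Layer 3: 1.4×10⁻⁴ × 280 × 0.2 = 0.00784 m
780–1710 m: 0.44 × 0.75×10⁻⁴ × 930 = 0.03069 m
Δh = 0.035112 + 0.08060 + 0.00784 + 0.03069 = 0.154242 m ≈ 0.154 m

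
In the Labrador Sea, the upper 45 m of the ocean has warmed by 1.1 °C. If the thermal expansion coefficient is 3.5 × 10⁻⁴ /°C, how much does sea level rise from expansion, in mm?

about 17.3 mm

Δh = αΔT·H = 3.5×10⁻⁴ × 1.1 × 45 = 0.017325 m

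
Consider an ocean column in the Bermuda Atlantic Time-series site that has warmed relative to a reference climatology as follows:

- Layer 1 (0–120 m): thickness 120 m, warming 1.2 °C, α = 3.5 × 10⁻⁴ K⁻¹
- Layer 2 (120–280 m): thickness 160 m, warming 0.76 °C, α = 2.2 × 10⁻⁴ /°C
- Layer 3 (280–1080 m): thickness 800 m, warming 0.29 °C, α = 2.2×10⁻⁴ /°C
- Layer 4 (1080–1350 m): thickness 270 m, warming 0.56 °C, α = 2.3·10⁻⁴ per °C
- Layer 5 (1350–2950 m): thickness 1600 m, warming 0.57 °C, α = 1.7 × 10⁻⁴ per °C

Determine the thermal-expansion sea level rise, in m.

0–120 m: 120 × 3.5×10⁻⁴ × 1.2 = 0.05040 m
Layer 2: 160 × 0.76 × 2.2×10⁻⁴ = 0.026752 m
Layer 3: 0.29 × 800 × 2.2×10⁻⁴ = 0.05104 m
0.56 × 270 × 2.3×10⁻⁴ = 0.034776 m
1.7×10⁻⁴ × 0.57 × 1600 = 0.15504 m
Δh = 0.05040 + 0.026752 + 0.05104 + 0.034776 + 0.15504 = 0.318008 m ≈ 0.318 m

Δh = 0.318 m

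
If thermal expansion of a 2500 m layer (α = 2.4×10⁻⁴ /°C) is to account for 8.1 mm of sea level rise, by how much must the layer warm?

about 0.014 K

ΔT = Δh/(αH) = 0.0081 / (2.4×10⁻⁴ × 2500) = 0.01350 K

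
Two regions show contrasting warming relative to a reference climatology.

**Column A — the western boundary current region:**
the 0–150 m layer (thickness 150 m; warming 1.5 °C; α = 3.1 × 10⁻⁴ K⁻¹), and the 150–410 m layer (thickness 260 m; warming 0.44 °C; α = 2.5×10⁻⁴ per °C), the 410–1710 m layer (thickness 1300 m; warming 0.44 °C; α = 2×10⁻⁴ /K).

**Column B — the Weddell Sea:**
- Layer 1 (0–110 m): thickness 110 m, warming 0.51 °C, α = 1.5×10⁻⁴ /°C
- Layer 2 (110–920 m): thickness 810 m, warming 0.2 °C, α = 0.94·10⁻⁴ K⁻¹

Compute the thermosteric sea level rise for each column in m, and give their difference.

Δh_A ≈ 0.21 m, Δh_B ≈ 0.024 m; difference ≈ 0.19 m

A 0–150 m: 3.1×10⁻⁴ × 150 × 1.5 = 0.06975 m
A 150–410 m: 260 × 0.44 × 2.5×10⁻⁴ = 0.02860 m
A 2×10⁻⁴ × 0.44 × 1300 = 0.11440 m
A total: 0.21275 m
B 110 × 1.5×10⁻⁴ × 0.51 = 0.008415 m
B 110–920 m: 0.94×10⁻⁴ × 810 × 0.2 = 0.015228 m
B total: 0.023643 m
Difference: 0.21275 − 0.023643 = 0.189107 m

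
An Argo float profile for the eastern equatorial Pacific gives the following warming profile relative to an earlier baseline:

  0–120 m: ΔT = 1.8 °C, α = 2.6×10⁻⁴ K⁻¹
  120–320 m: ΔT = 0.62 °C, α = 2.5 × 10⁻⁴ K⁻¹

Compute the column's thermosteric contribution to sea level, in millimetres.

87 mm of thermosteric rise

Layer 1: 1.8 × 2.6×10⁻⁴ × 120 = 0.05616 m
0.62 × 200 × 2.5×10⁻⁴ = 0.03100 m
Δh = 0.05616 + 0.03100 = 0.08716 m ≈ 87 mm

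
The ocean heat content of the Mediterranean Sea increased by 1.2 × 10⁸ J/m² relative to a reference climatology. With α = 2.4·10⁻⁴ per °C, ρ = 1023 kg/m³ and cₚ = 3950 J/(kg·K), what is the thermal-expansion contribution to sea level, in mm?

7.1 mm

Δh = αQ/(ρcₚ) = 2.4×10⁻⁴ × 1.2×10⁸ / (1023 × 3950) ≈ 0.0071272 m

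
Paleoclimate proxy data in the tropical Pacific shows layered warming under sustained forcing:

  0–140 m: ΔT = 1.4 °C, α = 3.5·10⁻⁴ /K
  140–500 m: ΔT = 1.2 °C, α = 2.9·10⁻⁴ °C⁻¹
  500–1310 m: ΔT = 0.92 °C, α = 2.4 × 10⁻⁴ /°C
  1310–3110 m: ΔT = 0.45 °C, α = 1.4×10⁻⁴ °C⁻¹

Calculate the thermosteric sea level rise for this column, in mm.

Δh ≈ 490 mm

Layer 1: 140 × 3.5×10⁻⁴ × 1.4 = 0.06860 m
2.9×10⁻⁴ × 360 × 1.2 = 0.12528 m
0.92 × 2.4×10⁻⁴ × 810 = 0.178848 m
1310–3110 m: 1800 × 0.45 × 1.4×10⁻⁴ = 0.11340 m
Δh = 0.06860 + 0.12528 + 0.178848 + 0.11340 = 0.486128 m ≈ 490 mm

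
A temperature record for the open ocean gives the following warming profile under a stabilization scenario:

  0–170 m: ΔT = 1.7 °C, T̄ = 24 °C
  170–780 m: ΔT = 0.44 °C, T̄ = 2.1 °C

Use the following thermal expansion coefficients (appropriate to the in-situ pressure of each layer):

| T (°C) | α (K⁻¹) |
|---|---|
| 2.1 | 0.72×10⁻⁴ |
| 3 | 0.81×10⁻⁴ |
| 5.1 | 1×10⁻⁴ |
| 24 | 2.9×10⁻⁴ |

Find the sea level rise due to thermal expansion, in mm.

Layer 1 at 24 °C → α = 2.9×10⁻⁴ K⁻¹
Layer 2 at 2.1 °C → α = 0.72×10⁻⁴ K⁻¹
0–170 m: 2.9×10⁻⁴ × 1.7 × 170 = 0.08381 m
Layer 2: 0.72×10⁻⁴ × 610 × 0.44 = 0.0193248 m
Δh = 0.08381 + 0.0193248 = 0.1031348 m

Δh ≈ 103 mm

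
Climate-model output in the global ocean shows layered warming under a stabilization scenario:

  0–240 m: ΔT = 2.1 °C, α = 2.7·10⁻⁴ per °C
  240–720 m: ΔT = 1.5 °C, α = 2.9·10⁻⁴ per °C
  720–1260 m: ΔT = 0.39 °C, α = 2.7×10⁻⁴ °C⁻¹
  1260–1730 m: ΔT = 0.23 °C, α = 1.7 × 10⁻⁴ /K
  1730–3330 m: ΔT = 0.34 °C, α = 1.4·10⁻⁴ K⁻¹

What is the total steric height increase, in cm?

Δh ≈ 49.6 cm

Layer 1: 2.1 × 240 × 2.7×10⁻⁴ = 0.13608 m
1.5 × 480 × 2.9×10⁻⁴ = 0.20880 m
Layer 3: 0.39 × 540 × 2.7×10⁻⁴ = 0.056862 m
Layer 4: 470 × 0.23 × 1.7×10⁻⁴ = 0.018377 m
1730–3330 m: 1.4×10⁻⁴ × 0.34 × 1600 = 0.07616 m
Δh = 0.13608 + 0.20880 + 0.056862 + 0.018377 + 0.07616 = 0.496279 m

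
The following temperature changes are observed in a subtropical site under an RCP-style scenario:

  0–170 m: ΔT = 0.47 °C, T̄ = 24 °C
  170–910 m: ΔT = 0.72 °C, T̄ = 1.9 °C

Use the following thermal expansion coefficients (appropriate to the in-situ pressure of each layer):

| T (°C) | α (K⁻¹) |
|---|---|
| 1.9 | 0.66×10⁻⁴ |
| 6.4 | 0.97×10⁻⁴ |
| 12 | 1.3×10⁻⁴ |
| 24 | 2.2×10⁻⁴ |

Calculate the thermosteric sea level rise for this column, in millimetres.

53 mm

Layer 1 at 24 °C → α = 2.2×10⁻⁴ K⁻¹
Layer 2 at 1.9 °C → α = 0.66×10⁻⁴ K⁻¹
Layer 1: 170 × 2.2×10⁻⁴ × 0.47 = 0.017578 m
Layer 2: 0.66×10⁻⁴ × 740 × 0.72 = 0.0351648 m
Δh = 0.017578 + 0.0351648 = 0.0527428 m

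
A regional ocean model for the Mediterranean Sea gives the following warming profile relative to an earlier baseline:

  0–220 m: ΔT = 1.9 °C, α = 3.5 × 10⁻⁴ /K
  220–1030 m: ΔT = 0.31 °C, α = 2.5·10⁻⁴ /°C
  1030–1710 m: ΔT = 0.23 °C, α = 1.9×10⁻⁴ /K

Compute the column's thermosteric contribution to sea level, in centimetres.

Δh ≈ 23.9 cm

0–220 m: 3.5×10⁻⁴ × 220 × 1.9 = 0.14630 m
220–1030 m: 2.5×10⁻⁴ × 810 × 0.31 = 0.062775 m
0.23 × 680 × 1.9×10⁻⁴ = 0.029716 m
Δh = 0.14630 + 0.062775 + 0.029716 = 0.238791 m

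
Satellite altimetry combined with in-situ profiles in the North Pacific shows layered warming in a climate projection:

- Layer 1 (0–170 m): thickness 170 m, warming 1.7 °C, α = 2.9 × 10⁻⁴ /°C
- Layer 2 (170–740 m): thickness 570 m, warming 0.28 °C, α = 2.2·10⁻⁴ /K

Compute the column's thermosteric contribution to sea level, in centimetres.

about 11.9 cm

0–170 m: 1.7 × 170 × 2.9×10⁻⁴ = 0.08381 m
2.2×10⁻⁴ × 0.28 × 570 = 0.035112 m
Δh = 0.08381 + 0.035112 = 0.118922 m ≈ 11.9 cm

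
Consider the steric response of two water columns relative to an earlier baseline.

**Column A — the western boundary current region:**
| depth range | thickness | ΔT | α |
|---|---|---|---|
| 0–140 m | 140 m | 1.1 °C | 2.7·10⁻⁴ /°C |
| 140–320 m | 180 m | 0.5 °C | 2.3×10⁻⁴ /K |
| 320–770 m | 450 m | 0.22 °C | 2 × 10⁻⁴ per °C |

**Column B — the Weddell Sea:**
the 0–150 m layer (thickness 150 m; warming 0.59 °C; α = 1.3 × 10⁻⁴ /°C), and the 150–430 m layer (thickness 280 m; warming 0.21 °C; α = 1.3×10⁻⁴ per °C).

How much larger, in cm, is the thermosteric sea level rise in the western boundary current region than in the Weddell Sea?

A 0–140 m: 1.1 × 2.7×10⁻⁴ × 140 = 0.04158 m
A 140–320 m: 0.5 × 2.3×10⁻⁴ × 180 = 0.02070 m
A 320–770 m: 2×10⁻⁴ × 0.22 × 450 = 0.01980 m
A total: 0.08208 m
B Layer 1: 150 × 1.3×10⁻⁴ × 0.59 = 0.011505 m
B 1.3×10⁻⁴ × 280 × 0.21 = 0.007644 m
B total: 0.019149 m
Difference: 0.08208 − 0.019149 = 0.062931 m

Δh_A − Δh_B ≈ 6.29 cm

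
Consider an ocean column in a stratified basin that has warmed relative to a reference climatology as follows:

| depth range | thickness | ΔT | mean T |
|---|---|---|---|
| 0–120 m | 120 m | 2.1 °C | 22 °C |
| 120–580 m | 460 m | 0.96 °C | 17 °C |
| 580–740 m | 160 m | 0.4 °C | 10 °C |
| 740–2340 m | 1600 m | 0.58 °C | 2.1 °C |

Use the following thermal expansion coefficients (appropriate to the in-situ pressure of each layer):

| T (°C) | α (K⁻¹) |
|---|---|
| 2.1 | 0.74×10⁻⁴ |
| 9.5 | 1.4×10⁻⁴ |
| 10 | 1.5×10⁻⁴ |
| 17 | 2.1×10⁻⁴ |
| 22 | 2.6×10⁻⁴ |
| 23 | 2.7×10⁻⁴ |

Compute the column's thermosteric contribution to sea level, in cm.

Δh ≈ 23.7 cm

Layer 1 at 22 °C → α = 2.6×10⁻⁴ K⁻¹
Layer 2 at 17 °C → α = 2.1×10⁻⁴ K⁻¹
Layer 3 at 10 °C → α = 1.5×10⁻⁴ K⁻¹
Layer 4 at 2.1 °C → α = 0.74×10⁻⁴ K⁻¹
0–120 m: 2.1 × 120 × 2.6×10⁻⁴ = 0.06552 m
Layer 2: 2.1×10⁻⁴ × 460 × 0.96 = 0.092736 m
0.4 × 1.5×10⁻⁴ × 160 = 0.00960 m
Layer 4: 0.74×10⁻⁴ × 0.58 × 1600 = 0.068672 m
Δh = 0.06552 + 0.092736 + 0.00960 + 0.068672 = 0.236528 m ≈ 23.7 cm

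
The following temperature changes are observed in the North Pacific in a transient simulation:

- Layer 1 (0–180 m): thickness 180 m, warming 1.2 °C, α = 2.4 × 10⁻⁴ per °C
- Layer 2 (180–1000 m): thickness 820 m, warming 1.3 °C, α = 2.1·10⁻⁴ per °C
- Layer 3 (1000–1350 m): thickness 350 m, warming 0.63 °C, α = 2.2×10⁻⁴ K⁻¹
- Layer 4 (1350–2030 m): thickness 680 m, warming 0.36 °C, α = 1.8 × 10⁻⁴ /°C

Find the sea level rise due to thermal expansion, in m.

Δh ≈ 0.368 m

Layer 1: 180 × 2.4×10⁻⁴ × 1.2 = 0.05184 m
820 × 2.1×10⁻⁴ × 1.3 = 0.22386 m
1000–1350 m: 2.2×10⁻⁴ × 350 × 0.63 = 0.04851 m
1.8×10⁻⁴ × 0.36 × 680 = 0.044064 m
Δh = 0.05184 + 0.22386 + 0.04851 + 0.044064 = 0.368274 m ≈ 0.368 m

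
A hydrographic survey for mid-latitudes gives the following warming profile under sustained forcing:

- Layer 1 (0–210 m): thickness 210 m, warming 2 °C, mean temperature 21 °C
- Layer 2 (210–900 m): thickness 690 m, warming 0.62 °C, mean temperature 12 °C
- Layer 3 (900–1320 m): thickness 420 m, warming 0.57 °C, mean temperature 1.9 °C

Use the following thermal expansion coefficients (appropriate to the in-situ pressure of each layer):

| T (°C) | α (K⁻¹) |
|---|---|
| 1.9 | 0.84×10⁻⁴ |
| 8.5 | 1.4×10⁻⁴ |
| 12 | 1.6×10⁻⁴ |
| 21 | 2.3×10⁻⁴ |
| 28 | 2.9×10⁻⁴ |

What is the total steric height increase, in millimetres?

Δh ≈ 185 mm

Layer 1 at 21 °C → α = 2.3×10⁻⁴ K⁻¹
Layer 2 at 12 °C → α = 1.6×10⁻⁴ K⁻¹
Layer 3 at 1.9 °C → α = 0.84×10⁻⁴ K⁻¹
210 × 2 × 2.3×10⁻⁴ = 0.09660 m
0.62 × 690 × 1.6×10⁻⁴ = 0.068448 m
0.57 × 0.84×10⁻⁴ × 420 = 0.0201096 m
Δh = 0.09660 + 0.068448 + 0.0201096 = 0.1851576 m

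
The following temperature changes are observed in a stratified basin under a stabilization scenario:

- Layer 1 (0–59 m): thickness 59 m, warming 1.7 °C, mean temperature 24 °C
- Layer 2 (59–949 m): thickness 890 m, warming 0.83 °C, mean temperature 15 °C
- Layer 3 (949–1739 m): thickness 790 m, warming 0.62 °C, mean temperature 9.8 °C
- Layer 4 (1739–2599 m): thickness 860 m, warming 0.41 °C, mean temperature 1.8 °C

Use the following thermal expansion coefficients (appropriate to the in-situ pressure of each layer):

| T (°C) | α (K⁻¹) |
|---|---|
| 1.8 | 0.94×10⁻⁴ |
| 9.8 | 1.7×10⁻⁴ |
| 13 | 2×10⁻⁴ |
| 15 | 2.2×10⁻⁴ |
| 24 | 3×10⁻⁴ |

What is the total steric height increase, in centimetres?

Layer 1 at 24 °C → α = 3×10⁻⁴ K⁻¹
Layer 2 at 15 °C → α = 2.2×10⁻⁴ K⁻¹
Layer 3 at 9.8 °C → α = 1.7×10⁻⁴ K⁻¹
Layer 4 at 1.8 °C → α = 0.94×10⁻⁴ K⁻¹
Layer 1: 59 × 3×10⁻⁴ × 1.7 = 0.03009 m
890 × 0.83 × 2.2×10⁻⁴ = 0.162514 m
0.62 × 790 × 1.7×10⁻⁴ = 0.083266 m
0.41 × 0.94×10⁻⁴ × 860 = 0.0331444 m
Δh = 0.03009 + 0.162514 + 0.083266 + 0.0331444 = 0.3090144 m

Δh = 31 cm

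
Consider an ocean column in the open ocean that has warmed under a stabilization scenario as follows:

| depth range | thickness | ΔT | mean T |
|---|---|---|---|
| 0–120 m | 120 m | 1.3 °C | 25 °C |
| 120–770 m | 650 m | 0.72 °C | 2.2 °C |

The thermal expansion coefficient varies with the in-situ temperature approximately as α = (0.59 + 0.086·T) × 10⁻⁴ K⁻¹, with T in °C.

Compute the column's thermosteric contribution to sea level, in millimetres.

Layer 1: α = (0.59 + 0.086×25)×10⁻⁴ = 2.74×10⁻⁴ K⁻¹
Layer 2: α = (0.59 + 0.086×2.2)×10⁻⁴ = 0.7792×10⁻⁴ K⁻¹
120 × 2.74×10⁻⁴ × 1.3 = 0.042744 m
0.72 × 650 × 0.7792×10⁻⁴ = 0.03646656 m
Δh = 0.042744 + 0.03646656 = 0.07921056 m

79.2 mm of thermosteric rise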